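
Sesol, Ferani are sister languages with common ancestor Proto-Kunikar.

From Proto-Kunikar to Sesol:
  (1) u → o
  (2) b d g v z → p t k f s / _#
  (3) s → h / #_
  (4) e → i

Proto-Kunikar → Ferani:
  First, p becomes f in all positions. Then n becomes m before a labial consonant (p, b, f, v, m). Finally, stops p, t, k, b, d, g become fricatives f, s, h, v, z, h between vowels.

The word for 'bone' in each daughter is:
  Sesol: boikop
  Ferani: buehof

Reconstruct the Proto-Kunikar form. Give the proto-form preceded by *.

Position 2: Sesol has o, Ferani has u. Ferani preserves u here (none of its changes turn any other segment into u), so the proto-segment is *u.
Position 4: Sesol has k, Ferani has h. Taking the neighbouring segments as reconstructed: Sesol k can only go back to *k; Ferani h could go back to *k or *g or *h — the one source consistent with every daughter is *k.
Position 3: Sesol has i, Ferani has e. Ferani preserves e here (none of its changes turn any other segment into e), so the proto-segment is *e.
This points to *buekop. Verify forward in each daughter:
Sesol: *buekop > boekop > boikop  (by vowel merger, vowel merger)
Ferani: *buekop > buekof > buehof  (by unconditioned shift, intervocalic lenition)
No other proto-form is consistent with every reflex, so the reconstruction is *buekop.

*buekop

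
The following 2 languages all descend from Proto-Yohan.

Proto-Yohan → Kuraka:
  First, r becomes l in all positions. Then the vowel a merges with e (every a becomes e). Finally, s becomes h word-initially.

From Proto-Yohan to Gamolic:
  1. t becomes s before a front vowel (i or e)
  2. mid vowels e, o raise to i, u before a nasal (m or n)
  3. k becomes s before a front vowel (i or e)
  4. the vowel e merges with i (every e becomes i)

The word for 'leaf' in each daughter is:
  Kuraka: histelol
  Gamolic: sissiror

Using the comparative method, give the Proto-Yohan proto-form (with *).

*sisteror

Position 1: Kuraka has h, Gamolic has s. Taking the neighbouring segments as reconstructed: Kuraka h could go back to *s or *h; Gamolic s could go back to *t or *k or *s — the one source consistent with every daughter is *s.
Position 6: Kuraka has l, Gamolic has r. Gamolic preserves r here (none of its changes turn any other segment into r), so the proto-segment is *r.
Position 5: Kuraka has e, Gamolic has i. Taking the neighbouring segments as reconstructed: Kuraka e could go back to *a or *e; Gamolic i could go back to *e or *i — the one source consistent with every daughter is *e.
Verify the candidate proto-form against each daughter:
Kuraka: *sisteror > sistelol > histelol  (by unconditioned shift, debuccalisation)
Gamolic: *sisteror
  sisteror → sisseror   [palatalisation]
  sisseror (rule 2 does not apply)
  sisseror (rule 3 does not apply)
  sisseror → sissiror   [vowel merger]
  giving Gamolic sissiror.
Only *sisteror yields all of Kuraka histelol, Gamolic sissiror.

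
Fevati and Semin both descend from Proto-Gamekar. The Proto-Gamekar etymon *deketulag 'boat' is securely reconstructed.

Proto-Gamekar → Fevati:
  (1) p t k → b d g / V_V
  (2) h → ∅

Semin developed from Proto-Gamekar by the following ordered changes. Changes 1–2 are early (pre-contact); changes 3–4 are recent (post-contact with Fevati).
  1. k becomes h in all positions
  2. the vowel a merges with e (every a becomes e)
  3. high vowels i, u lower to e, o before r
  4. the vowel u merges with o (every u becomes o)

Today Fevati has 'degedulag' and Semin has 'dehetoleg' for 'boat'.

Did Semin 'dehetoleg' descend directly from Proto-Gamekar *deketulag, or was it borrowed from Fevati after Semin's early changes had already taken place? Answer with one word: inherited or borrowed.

inherited

If inherited, *deketulag would pass through all of Semin's changes:
Semin: start from *deketulag.
  rule 1 (unconditioned shift): deketulag → dehetulag
  rule 2 (vowel merger): dehetulag → dehetuleg
  rule 3: no change — dehetuleg
  rule 4 (vowel merger): dehetuleg → dehetoleg
  ⇒ Semin dehetoleg
If borrowed from Fevati 'degedulag' after the early changes, it would undergo only the recent ones:
  rule 3 (pre-rhotic lowering): no change (degedulag)
  rule 4 (vowel merger): degedulag → degedolag
  ⇒ as a loan: degedolag
Semin 'dehetoleg' matches the inherited outcome exactly, so it is an inherited cognate, not a loan.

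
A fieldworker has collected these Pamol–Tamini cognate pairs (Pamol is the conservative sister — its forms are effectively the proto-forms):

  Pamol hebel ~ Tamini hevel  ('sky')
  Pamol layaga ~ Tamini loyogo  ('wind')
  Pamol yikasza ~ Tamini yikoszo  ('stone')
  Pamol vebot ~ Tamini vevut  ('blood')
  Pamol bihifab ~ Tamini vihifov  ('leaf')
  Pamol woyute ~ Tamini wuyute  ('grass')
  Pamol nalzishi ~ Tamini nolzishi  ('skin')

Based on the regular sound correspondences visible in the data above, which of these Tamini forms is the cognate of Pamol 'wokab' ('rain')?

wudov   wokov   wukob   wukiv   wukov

wukov

vebot ~ vevut, woyute ~ wuyute — Pamol o corresponds to Tamini u after a consonant, before a consonant other than r, m, n, p, b, f, v.
bihifab ~ vihifov — Pamol a corresponds to Tamini o after a consonant, before a labial obstruent.
bihifab ~ vihifov — Pamol b corresponds to Tamini v word-finally.
Applying these to Pamol 'wokab':
  wokab → wukab   (o→u after a consonant, before a consonant other than r, m, n, p, b, f, v)
  wukab → wukob   (a→o after a consonant, before a labial obstruent)
  wukob → wukov   (b→v word-finally)
So the Tamini cognate is 'wukov'.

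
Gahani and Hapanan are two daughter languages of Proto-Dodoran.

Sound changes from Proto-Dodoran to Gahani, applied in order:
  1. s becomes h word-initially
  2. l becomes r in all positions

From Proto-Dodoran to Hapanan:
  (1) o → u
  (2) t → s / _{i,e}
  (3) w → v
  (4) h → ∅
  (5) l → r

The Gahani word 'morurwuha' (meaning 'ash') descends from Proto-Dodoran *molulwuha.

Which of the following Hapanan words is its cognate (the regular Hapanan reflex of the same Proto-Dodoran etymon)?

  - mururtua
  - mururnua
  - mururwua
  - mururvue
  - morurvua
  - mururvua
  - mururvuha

Hapanan: *molulwuha
  molulwuha → mululwuha   [vowel merger]
  mululwuha (rule 2 does not apply)
  mululwuha → mululvuha   [unconditioned shift]
  mululvuha → mululvua   [h-loss]
  mululvua → mururvua   [unconditioned shift]
  giving Hapanan mururvua.
Only 'mururvua' matches the regular Hapanan development of *molulwuha.

mururvua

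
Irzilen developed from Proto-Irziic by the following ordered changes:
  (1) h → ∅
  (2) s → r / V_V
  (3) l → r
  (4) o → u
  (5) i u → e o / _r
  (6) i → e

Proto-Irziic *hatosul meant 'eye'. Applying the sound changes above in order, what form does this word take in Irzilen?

atoror

Irzilen: *hatosul > atosul > atorul > atorur > aturur > atoror  (by h-loss, rhotacism, unconditioned shift, vowel merger, pre-rhotic lowering)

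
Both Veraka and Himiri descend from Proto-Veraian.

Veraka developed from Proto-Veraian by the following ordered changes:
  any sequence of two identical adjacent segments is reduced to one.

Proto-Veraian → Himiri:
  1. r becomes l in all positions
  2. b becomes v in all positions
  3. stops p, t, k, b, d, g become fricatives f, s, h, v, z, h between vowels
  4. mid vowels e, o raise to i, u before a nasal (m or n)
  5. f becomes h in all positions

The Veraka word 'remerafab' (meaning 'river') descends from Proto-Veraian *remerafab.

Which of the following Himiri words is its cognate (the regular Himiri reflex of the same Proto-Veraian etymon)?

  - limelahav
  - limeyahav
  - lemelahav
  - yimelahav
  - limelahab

Himiri: start from *remerafab.
  rule 1 (unconditioned shift): remerafab → lemelafab
  rule 2 (unconditioned shift): lemelafab → lemelafav
  rule 3: no change — lemelafav
  rule 4 (pre-nasal raising): lemelafav → limelafav
  rule 5 (unconditioned shift): limelafav → limelahav
  ⇒ Himiri limelahav
Only 'limelahav' matches the regular Himiri development of *remerafab.

limelahav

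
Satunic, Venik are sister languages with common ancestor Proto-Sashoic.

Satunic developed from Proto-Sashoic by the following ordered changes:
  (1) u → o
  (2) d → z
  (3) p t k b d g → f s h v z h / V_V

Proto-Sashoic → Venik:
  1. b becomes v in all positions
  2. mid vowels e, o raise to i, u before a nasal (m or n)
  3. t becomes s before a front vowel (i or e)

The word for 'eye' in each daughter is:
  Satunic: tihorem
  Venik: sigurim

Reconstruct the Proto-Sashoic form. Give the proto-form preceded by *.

Position 1: Satunic has t, Venik has s. Satunic preserves t here (none of its changes turn any other segment into t), so the proto-segment is *t.
Position 6: Satunic has e, Venik has i. Satunic preserves e here (none of its changes turn any other segment into e), so the proto-segment is *e.
Position 3: Satunic has h, Venik has g. Venik preserves g here (none of its changes turn any other segment into g), so the proto-segment is *g.
Continuing position by position gives *tigurem; check it forward:
Satunic: *tigurem
  tigurem → tigorem   [vowel merger]
  tigorem (rule 2 does not apply)
  tigorem → tihorem   [intervocalic lenition]
  giving Satunic tihorem.
Venik: start from *tigurem.
  rule 1: no change — tigurem
  rule 2 (pre-nasal raising): tigurem → tigurim
  rule 3 (palatalisation): tigurim → sigurim
  ⇒ Venik sigurim
*tigurem is the unique common source.

*tigurem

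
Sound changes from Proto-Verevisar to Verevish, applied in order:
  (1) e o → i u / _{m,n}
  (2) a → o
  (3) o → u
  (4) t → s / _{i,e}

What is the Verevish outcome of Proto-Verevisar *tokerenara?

Verevish: *tokerenara > tokerinara > tokerinoro > tukerinuru  (by pre-nasal raising, vowel merger, vowel merger)

tukerinuru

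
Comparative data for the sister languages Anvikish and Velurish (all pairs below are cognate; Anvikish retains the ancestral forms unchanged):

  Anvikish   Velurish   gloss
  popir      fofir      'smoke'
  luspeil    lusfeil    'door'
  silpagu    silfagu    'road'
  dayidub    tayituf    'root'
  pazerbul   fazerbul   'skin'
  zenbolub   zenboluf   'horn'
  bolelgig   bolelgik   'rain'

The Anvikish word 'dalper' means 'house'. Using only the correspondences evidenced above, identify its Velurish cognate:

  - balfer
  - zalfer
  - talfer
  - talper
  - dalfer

dayidub ~ tayituf — Anvikish d corresponds to Velurish t word-initially before a back vowel.
luspeil ~ lusfeil — Anvikish p corresponds to Velurish f after a consonant, before a front vowel.
Applying these to Anvikish 'dalper':
  dalper → talper   (d→t word-initially before a back vowel)
  talper → talfer   (p→f after a consonant, before a front vowel)
So the Velurish cognate is 'talfer'.

talfer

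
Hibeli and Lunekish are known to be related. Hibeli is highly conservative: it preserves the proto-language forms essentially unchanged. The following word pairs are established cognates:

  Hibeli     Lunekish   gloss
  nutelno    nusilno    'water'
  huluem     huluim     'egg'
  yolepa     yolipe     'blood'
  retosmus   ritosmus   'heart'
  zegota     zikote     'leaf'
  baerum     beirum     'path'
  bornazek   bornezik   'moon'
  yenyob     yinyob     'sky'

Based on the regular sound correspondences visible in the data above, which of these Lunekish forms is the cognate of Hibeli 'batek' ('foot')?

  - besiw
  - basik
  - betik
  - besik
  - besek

besik

bornazek ~ bornezik — Hibeli a corresponds to Lunekish e after a consonant, before a consonant other than r, m, n, p, b, f, v.
nutelno ~ nusilno — Hibeli t corresponds to Lunekish s between vowels (before a front vowel).
nutelno ~ nusilno, retosmus ~ ritosmus — Hibeli e corresponds to Lunekish i after a consonant, before a consonant other than r, m, n, p, b, f, v.
Applying these to Hibeli 'batek':
  batek → betek   (a→e after a consonant, before a consonant other than r, m, n, p, b, f, v)
  betek → besek   (t→s between vowels (before a front vowel))
  besek → besik   (e→i after a consonant, before a consonant other than r, m, n, p, b, f, v)
So the Lunekish cognate is 'besik'.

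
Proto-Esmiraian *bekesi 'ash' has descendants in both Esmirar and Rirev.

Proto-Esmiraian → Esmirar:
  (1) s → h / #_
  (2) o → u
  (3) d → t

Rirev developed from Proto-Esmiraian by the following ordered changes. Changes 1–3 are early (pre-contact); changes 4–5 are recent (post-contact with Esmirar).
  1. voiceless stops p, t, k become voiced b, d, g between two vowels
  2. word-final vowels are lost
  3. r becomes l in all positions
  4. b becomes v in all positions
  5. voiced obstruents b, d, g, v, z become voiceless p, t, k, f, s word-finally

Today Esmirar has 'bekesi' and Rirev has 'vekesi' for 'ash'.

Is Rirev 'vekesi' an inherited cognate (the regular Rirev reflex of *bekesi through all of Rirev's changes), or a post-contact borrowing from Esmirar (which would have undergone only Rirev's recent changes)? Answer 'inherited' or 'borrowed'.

borrowed

If inherited, *bekesi would pass through all of Rirev's changes:
Rirev: *bekesi
  bekesi → begesi   [intervocalic voicing]
  begesi → beges   [apocope]
  beges (rule 3 does not apply)
  beges → veges   [unconditioned shift]
  veges (rule 5 does not apply)
  giving Rirev veges.
If borrowed from Esmirar 'bekesi' after the early changes, it would undergo only the recent ones:
  rule 4 (unconditioned shift): bekesi → vekesi
  rule 5 (final devoicing): no change (vekesi)
  ⇒ as a loan: vekesi
Rirev 'vekesi' matches the loan outcome 'vekesi', not the inherited 'veges' — it skipped the early Rirev changes, so it was borrowed from Esmirar.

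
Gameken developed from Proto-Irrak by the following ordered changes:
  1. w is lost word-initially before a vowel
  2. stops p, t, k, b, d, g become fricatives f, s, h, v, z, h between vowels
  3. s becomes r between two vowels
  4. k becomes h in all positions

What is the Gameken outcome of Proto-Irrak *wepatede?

efareze

Gameken: *wepatede > epatede > efaseze > efareze  (by glide loss, intervocalic lenition, rhotacism)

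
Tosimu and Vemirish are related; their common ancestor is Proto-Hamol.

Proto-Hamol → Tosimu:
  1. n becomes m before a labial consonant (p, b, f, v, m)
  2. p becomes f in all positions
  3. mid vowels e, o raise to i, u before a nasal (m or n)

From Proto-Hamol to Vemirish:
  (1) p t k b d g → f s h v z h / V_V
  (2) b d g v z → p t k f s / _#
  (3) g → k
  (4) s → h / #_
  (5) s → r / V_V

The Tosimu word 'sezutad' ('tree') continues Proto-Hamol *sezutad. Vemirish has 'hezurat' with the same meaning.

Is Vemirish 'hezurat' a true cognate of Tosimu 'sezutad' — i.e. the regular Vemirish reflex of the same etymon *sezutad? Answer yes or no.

yes

Derive the expected Vemirish reflex of *sezutad:
Vemirish: start from *sezutad.
  rule 1 (intervocalic lenition): sezutad → sezusad
  rule 2 (final devoicing): sezusad → sezusat
  rule 3: no change — sezusat
  rule 4 (debuccalisation): sezusat → hezusat
  rule 5 (rhotacism): hezusat → hezurat
  ⇒ Vemirish hezurat
Vemirish 'hezurat' matches the regular reflex exactly, so the pair is cognate.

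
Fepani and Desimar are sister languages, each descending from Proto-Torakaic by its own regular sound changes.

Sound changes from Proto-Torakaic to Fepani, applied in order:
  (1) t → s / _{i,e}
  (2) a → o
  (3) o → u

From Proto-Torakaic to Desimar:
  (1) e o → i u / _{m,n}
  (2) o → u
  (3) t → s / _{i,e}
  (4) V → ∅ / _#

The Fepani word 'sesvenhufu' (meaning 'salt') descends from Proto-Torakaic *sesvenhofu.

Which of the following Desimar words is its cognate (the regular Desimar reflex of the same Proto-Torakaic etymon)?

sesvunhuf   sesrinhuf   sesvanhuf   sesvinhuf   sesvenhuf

Desimar: *sesvenhofu > sesvinhofu > sesvinhufu > sesvinhuf  (by pre-nasal raising, vowel merger, apocope)
Among the options, 'sesvinhuf' alone shows every Desimar change applied in order.

sesvinhuf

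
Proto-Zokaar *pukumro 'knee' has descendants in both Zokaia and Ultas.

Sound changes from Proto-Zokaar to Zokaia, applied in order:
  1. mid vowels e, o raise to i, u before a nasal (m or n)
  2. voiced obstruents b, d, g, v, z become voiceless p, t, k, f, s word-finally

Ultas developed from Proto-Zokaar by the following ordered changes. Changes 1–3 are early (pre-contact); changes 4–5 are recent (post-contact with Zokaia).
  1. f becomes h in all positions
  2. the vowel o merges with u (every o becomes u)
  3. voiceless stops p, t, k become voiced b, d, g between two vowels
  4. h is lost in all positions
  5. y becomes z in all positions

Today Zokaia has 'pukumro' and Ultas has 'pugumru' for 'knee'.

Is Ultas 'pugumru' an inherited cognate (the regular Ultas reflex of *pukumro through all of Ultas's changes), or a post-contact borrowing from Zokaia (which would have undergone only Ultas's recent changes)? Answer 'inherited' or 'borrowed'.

inherited

If inherited, *pukumro would pass through all of Ultas's changes:
Ultas: *pukumro > pukumru > pugumru  (by vowel merger, intervocalic voicing)
If borrowed from Zokaia 'pukumro' after the early changes, it would undergo only the recent ones:
  rule 4 (h-loss): no change (pukumro)
  rule 5 (unconditioned shift): no change (pukumro)
  ⇒ as a loan: pukumro
Ultas 'pugumru' matches the inherited outcome exactly, so it is an inherited cognate, not a loan.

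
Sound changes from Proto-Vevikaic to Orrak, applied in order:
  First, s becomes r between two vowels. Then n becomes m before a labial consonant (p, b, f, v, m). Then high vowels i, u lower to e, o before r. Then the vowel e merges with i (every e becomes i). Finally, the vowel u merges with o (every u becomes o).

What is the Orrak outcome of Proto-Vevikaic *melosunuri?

miloronori

Orrak: start from *melosunuri.
  rule 1 (rhotacism): melosunuri → melorunuri
  rule 2: no change — melorunuri
  rule 3 (pre-rhotic lowering): melorunuri → melorunori
  rule 4 (vowel merger): melorunori → milorunori
  rule 5 (vowel merger): milorunori → miloronori
  ⇒ Orrak miloronori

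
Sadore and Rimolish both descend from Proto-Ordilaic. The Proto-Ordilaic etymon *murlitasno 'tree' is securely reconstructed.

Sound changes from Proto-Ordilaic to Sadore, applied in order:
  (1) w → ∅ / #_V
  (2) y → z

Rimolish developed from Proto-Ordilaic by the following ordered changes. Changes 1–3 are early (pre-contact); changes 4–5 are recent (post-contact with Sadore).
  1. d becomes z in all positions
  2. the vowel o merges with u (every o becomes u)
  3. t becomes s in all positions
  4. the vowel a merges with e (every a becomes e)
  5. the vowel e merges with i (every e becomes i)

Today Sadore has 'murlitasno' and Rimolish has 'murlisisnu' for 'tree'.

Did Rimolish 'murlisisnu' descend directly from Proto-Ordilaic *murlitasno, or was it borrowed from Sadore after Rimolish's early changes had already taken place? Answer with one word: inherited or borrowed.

If inherited, *murlitasno would pass through all of Rimolish's changes:
Rimolish: *murlitasno
  murlitasno (rule 1 does not apply)
  murlitasno → murlitasnu   [vowel merger]
  murlitasnu → murlisasnu   [unconditioned shift]
  murlisasnu → murlisesnu   [vowel merger]
  murlisesnu → murlisisnu   [vowel merger]
  giving Rimolish murlisisnu.
If borrowed from Sadore 'murlitasno' after the early changes, it would undergo only the recent ones:
  rule 4 (vowel merger): murlitasno → murlitesno
  rule 5 (vowel merger): murlitesno → murlitisno
  ⇒ as a loan: murlitisno
Rimolish 'murlisisnu' matches the inherited outcome exactly, so it is an inherited cognate, not a loan.

inherited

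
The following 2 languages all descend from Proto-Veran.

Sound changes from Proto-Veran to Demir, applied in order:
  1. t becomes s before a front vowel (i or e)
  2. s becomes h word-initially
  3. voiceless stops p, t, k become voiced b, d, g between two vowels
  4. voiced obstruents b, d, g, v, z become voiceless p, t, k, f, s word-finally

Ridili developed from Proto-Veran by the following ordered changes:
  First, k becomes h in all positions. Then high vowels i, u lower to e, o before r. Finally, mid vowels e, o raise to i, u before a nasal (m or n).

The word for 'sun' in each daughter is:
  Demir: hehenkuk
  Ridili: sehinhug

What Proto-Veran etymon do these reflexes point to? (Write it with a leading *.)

Position 6: Demir has k, Ridili has h. Taking the neighbouring segments as reconstructed: Demir k can only go back to *k; Ridili h could go back to *k or *h — the one source consistent with every daughter is *k.
Position 1: Demir has h, Ridili has s. Ridili preserves s here (none of its changes turn any other segment into s), so the proto-segment is *s.
Continuing position by position gives *sehenkug; check it forward:
Demir: *sehenkug > hehenkug > hehenkuk  (by debuccalisation, final devoicing)
Ridili: *sehenkug > sehenhug > sehinhug  (by unconditioned shift, pre-nasal raising)
*sehenkug is the unique common source.

*sehenkug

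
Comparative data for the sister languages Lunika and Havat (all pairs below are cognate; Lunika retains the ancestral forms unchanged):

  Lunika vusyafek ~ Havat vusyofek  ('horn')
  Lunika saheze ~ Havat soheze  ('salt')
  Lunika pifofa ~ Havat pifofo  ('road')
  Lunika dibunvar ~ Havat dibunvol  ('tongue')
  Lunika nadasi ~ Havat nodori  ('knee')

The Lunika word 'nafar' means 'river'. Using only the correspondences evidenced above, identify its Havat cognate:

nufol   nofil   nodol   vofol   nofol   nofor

nofol

vusyafek ~ vusyofek — Lunika a corresponds to Havat o after a consonant, before a labial obstruent.
dibunvar ~ dibunvol — Lunika a corresponds to Havat o after a consonant, before r.
dibunvar ~ dibunvol — Lunika r corresponds to Havat l word-finally.
Applying these to Lunika 'nafar':
  nafar → nofar   (a→o after a consonant, before a labial obstruent)
  nofar → nofor   (a→o after a consonant, before r)
  nofor → nofol   (r→l word-finally)
So the Havat cognate is 'nofol'.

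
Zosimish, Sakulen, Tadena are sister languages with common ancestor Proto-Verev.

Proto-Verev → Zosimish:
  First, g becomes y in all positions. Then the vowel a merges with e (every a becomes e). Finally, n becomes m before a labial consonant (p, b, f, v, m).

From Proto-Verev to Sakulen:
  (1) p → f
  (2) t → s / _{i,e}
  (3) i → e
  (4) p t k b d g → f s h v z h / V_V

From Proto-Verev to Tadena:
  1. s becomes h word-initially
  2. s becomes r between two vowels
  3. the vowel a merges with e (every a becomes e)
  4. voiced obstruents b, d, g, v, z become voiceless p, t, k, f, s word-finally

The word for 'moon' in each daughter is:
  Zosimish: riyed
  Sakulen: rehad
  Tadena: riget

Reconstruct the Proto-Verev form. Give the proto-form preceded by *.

Position 2: Zosimish has i, Sakulen has e, Tadena has i. Zosimish preserves i here (none of its changes turn any other segment into i), so the proto-segment is *i.
Position 3: Zosimish has y, Sakulen has h, Tadena has g. Tadena preserves g here (none of its changes turn any other segment into g), so the proto-segment is *g.
Verify the candidate proto-form against each daughter:
Zosimish: *rigad
  rigad → riyad   [unconditioned shift]
  riyad → riyed   [vowel merger]
  riyed (rule 3 does not apply)
  giving Zosimish riyed.
Sakulen: *rigad > regad > rehad  (by vowel merger, intervocalic lenition)
Tadena: *rigad
  rigad (rule 1 does not apply)
  rigad (rule 2 does not apply)
  rigad → riged   [vowel merger]
  riged → riget   [final devoicing]
  giving Tadena riget.
No other proto-form is consistent with every reflex, so the reconstruction is *rigad.

*rigad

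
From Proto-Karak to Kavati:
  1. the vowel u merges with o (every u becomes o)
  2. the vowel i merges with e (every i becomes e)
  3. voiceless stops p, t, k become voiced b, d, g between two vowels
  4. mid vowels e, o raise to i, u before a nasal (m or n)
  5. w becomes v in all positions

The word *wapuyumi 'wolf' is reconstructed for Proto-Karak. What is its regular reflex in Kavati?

vaboyume

Kavati: *wapuyumi
  wapuyumi → wapoyomi   [vowel merger]
  wapoyomi → wapoyome   [vowel merger]
  wapoyome → waboyome   [intervocalic voicing]
  waboyome → waboyume   [pre-nasal raising]
  waboyume → vaboyume   [unconditioned shift]
  giving Kavati vaboyume.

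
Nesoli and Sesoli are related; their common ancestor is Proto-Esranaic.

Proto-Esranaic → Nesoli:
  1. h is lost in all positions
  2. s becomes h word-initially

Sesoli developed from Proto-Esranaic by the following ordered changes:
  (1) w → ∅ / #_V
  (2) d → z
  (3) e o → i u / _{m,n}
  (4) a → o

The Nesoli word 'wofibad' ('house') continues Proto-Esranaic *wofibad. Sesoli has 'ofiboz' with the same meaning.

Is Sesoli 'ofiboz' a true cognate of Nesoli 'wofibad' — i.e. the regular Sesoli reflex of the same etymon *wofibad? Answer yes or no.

Derive the expected Sesoli reflex of *wofibad:
Sesoli: *wofibad
  wofibad → ofibad   [glide loss]
  ofibad → ofibaz   [unconditioned shift]
  ofibaz (rule 3 does not apply)
  ofibaz → ofiboz   [vowel merger]
  giving Sesoli ofiboz.
Sesoli 'ofiboz' matches the regular reflex exactly, so the pair is cognate.

yes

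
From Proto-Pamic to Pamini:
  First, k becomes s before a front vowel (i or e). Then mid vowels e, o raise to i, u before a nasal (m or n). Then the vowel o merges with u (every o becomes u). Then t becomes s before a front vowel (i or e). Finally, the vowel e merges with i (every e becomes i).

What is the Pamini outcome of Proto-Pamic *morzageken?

murzagisin

Pamini: start from *morzageken.
  rule 1 (palatalisation): morzageken → morzagesen
  rule 2 (pre-nasal raising): morzagesen → morzagesin
  rule 3 (vowel merger): morzagesin → murzagesin
  rule 4: no change — murzagesin
  rule 5 (vowel merger): murzagesin → murzagisin
  ⇒ Pamini murzagisin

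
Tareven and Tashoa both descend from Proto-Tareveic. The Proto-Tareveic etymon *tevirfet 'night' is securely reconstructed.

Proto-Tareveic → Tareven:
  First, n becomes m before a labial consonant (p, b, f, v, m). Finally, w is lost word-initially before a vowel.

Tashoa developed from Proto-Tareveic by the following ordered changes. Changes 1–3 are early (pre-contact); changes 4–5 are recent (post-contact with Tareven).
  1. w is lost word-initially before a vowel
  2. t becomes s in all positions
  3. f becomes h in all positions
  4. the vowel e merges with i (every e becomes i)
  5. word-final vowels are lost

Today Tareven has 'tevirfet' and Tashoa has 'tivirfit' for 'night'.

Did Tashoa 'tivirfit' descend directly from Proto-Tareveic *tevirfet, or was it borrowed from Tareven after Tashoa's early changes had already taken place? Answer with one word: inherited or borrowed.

borrowed

If inherited, *tevirfet would pass through all of Tashoa's changes:
Tashoa: *tevirfet
  tevirfet (rule 1 does not apply)
  tevirfet → sevirfes   [unconditioned shift]
  sevirfes → sevirhes   [unconditioned shift]
  sevirhes → sivirhis   [vowel merger]
  sivirhis (rule 5 does not apply)
  giving Tashoa sivirhis.
If borrowed from Tareven 'tevirfet' after the early changes, it would undergo only the recent ones:
  rule 4 (vowel merger): tevirfet → tivirfit
  rule 5 (apocope): no change (tivirfit)
  ⇒ as a loan: tivirfit
Tashoa 'tivirfit' matches the loan outcome 'tivirfit', not the inherited 'sivirhis' — it skipped the early Tashoa changes, so it was borrowed from Tareven.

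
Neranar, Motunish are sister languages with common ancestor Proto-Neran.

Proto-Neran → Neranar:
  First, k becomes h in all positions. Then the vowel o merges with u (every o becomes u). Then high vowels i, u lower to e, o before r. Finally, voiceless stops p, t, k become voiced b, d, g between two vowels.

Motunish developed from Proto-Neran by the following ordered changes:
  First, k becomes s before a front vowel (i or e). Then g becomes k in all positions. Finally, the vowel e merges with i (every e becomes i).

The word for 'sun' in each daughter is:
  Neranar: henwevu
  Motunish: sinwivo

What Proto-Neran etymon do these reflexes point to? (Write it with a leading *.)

*kenwevo

Position 5: Neranar has e, Motunish has i. Taking the neighbouring segments as reconstructed: Neranar e can only go back to *e; Motunish i could go back to *e or *i — the one source consistent with every daughter is *e.
Position 1: Neranar has h, Motunish has s. Taking the neighbouring segments as reconstructed: Neranar h could go back to *k or *h; Motunish s could go back to *k or *s — the one source consistent with every daughter is *k.
Position 7: Neranar has u, Motunish has o. Motunish preserves o here (none of its changes turn any other segment into o), so the proto-segment is *o.
Continuing position by position gives *kenwevo; check it forward:
Neranar: *kenwevo
  kenwevo → henwevo   [unconditioned shift]
  henwevo → henwevu   [vowel merger]
  henwevu (rule 3 does not apply)
  henwevu (rule 4 does not apply)
  giving Neranar henwevu.
Motunish: *kenwevo
  kenwevo → senwevo   [palatalisation]
  senwevo (rule 2 does not apply)
  senwevo → sinwivo   [vowel merger]
  giving Motunish sinwivo.
Only *kenwevo yields all of Neranar henwevu, Motunish sinwivo.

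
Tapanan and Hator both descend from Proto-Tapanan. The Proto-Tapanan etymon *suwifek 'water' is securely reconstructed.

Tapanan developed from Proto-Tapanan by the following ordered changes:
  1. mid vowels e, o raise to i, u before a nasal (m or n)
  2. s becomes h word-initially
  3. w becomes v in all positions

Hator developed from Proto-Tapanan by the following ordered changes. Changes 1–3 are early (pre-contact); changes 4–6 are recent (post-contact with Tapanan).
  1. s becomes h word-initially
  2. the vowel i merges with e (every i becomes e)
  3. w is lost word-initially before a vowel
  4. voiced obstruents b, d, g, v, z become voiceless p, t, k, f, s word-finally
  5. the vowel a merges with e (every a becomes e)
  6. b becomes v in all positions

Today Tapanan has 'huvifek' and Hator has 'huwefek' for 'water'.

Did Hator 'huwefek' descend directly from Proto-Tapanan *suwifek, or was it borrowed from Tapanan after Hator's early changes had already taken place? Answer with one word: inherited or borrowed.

inherited

If inherited, *suwifek would pass through all of Hator's changes:
Hator: start from *suwifek.
  rule 1 (debuccalisation): suwifek → huwifek
  rule 2 (vowel merger): huwifek → huwefek
  rule 3: no change — huwefek
  rule 4: no change — huwefek
  rule 5: no change — huwefek
  rule 6: no change — huwefek
  ⇒ Hator huwefek
If borrowed from Tapanan 'huvifek' after the early changes, it would undergo only the recent ones:
  rule 4 (final devoicing): no change (huvifek)
  rule 5 (vowel merger): no change (huvifek)
  rule 6 (unconditioned shift): no change (huvifek)
  ⇒ as a loan: huvifek
Hator 'huwefek' matches the inherited outcome exactly, so it is an inherited cognate, not a loan.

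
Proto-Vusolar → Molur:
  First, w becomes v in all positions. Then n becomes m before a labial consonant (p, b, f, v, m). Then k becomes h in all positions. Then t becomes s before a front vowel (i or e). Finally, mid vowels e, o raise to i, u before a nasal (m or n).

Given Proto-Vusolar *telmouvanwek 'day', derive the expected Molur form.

Molur: *telmouvanwek > telmouvanvek > telmouvamvek > telmouvamveh > selmouvamveh  (by unconditioned shift, nasal place assimilation, unconditioned shift, palatalisation)

selmouvamveh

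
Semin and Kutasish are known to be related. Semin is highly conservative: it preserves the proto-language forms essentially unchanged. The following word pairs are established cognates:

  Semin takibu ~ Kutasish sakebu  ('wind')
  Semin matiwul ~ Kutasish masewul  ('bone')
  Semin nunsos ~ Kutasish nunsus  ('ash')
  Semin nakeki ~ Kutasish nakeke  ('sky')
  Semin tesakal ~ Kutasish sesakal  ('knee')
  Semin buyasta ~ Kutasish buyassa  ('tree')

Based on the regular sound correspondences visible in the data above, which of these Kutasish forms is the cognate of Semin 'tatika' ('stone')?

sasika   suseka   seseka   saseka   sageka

takibu ~ sakebu — Semin t corresponds to Kutasish s word-initially before a back vowel.
matiwul ~ masewul — Semin t corresponds to Kutasish s between vowels (before a front vowel).
matiwul ~ masewul — Semin i corresponds to Kutasish e after a consonant, before a consonant other than r, m, n, p, b, f, v.
Applying these to Semin 'tatika':
  tatika → satika   (t→s word-initially before a back vowel)
  satika → sasika   (t→s between vowels (before a front vowel))
  sasika → saseka   (i→e after a consonant, before a consonant other than r, m, n, p, b, f, v)
So the Kutasish cognate is 'saseka'.

saseka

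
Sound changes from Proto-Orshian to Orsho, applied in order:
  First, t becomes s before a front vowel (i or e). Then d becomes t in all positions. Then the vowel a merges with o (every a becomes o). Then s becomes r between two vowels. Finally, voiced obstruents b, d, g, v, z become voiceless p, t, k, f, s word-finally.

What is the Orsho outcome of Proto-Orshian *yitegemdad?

Orsho: start from *yitegemdad.
  rule 1 (palatalisation): yitegemdad → yisegemdad
  rule 2 (unconditioned shift): yisegemdad → yisegemtat
  rule 3 (vowel merger): yisegemtat → yisegemtot
  rule 4 (rhotacism): yisegemtot → yiregemtot
  rule 5: no change — yiregemtot
  ⇒ Orsho yiregemtot

yiregemtot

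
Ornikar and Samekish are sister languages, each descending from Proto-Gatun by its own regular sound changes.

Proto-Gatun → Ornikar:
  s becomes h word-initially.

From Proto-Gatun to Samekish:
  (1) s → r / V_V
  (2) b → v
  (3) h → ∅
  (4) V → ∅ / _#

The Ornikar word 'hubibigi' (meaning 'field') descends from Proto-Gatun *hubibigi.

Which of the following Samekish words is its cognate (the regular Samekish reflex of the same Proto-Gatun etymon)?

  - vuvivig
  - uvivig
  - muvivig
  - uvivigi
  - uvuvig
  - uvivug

uvivig

Samekish: *hubibigi > huvivigi > uvivigi > uvivig  (by unconditioned shift, h-loss, apocope)
Among the options, 'uvivig' alone shows every Samekish change applied in order.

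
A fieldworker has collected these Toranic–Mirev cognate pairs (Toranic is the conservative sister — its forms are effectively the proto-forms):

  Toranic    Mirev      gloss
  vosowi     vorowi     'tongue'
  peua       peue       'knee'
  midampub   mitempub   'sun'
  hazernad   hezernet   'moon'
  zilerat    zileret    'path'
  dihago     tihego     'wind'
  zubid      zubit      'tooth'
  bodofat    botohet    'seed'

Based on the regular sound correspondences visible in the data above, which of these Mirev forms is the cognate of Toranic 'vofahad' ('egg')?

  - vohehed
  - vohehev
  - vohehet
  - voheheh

vohehet

bodofat ~ botohet — Toranic f corresponds to Mirev h between vowels (before a back vowel).
hazernad ~ hezernet, zilerat ~ zileret — Toranic a corresponds to Mirev e after a consonant, before a consonant other than r, m, n, p, b, f, v.
hazernad ~ hezernet, zubid ~ zubit — Toranic d corresponds to Mirev t word-finally.
Applying these to Toranic 'vofahad':
  vofahad → vohahad   (f→h between vowels (before a back vowel))
  vohahad → vohehad   (a→e after a consonant, before a consonant other than r, m, n, p, b, f, v)
  vohehad → vohehed   (a→e after a consonant, before a consonant other than r, m, n, p, b, f, v)
  vohehed → vohehet   (d→t word-finally)
So the Mirev cognate is 'vohehet'.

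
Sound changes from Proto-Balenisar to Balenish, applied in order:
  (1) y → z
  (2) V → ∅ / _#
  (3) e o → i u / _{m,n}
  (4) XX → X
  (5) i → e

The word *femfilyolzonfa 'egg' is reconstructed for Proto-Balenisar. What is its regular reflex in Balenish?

Balenish: start from *femfilyolzonfa.
  rule 1 (unconditioned shift): femfilyolzonfa → femfilzolzonfa
  rule 2 (apocope): femfilzolzonfa → femfilzolzonf
  rule 3 (pre-nasal raising): femfilzolzonf → fimfilzolzunf
  rule 4: no change — fimfilzolzunf
  rule 5 (vowel merger): fimfilzolzunf → femfelzolzunf
  ⇒ Balenish femfelzolzunf

femfelzolzunf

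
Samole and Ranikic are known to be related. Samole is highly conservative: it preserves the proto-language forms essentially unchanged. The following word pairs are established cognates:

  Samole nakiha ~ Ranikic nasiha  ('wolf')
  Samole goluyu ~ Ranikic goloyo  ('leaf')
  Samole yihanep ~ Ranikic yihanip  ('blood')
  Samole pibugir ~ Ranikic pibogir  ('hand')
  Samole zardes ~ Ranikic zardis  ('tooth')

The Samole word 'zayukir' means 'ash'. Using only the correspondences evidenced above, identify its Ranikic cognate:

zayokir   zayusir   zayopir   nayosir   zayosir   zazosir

zayosir

goluyu ~ goloyo, pibugir ~ pibogir — Samole u corresponds to Ranikic o after a consonant, before a consonant other than r, m, n, p, b, f, v.
nakiha ~ nasiha — Samole k corresponds to Ranikic s between vowels (before a front vowel).
Applying these to Samole 'zayukir':
  zayukir → zayokir   (u→o after a consonant, before a consonant other than r, m, n, p, b, f, v)
  zayokir → zayosir   (k→s between vowels (before a front vowel))
So the Ranikic cognate is 'zayosir'.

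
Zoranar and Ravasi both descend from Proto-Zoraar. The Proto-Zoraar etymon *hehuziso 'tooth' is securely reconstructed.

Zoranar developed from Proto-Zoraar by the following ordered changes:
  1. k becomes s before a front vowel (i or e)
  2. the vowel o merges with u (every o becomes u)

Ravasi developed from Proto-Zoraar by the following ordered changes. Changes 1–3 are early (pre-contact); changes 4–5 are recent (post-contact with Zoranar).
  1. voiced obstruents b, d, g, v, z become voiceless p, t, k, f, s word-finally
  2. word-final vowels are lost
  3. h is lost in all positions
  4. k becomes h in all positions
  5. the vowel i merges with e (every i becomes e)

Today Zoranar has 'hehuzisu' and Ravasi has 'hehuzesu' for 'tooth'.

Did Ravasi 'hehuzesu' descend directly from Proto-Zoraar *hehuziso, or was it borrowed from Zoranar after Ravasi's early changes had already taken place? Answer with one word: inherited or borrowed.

borrowed

If inherited, *hehuziso would pass through all of Ravasi's changes:
Ravasi: start from *hehuziso.
  rule 1: no change — hehuziso
  rule 2 (apocope): hehuziso → hehuzis
  rule 3 (h-loss): hehuzis → euzis
  rule 4: no change — euzis
  rule 5 (vowel merger): euzis → euzes
  ⇒ Ravasi euzes
If borrowed from Zoranar 'hehuzisu' after the early changes, it would undergo only the recent ones:
  rule 4 (unconditioned shift): no change (hehuzisu)
  rule 5 (vowel merger): hehuzisu → hehuzesu
  ⇒ as a loan: hehuzesu
Ravasi 'hehuzesu' matches the loan outcome 'hehuzesu', not the inherited 'euzes' — it skipped the early Ravasi changes, so it was borrowed from Zoranar.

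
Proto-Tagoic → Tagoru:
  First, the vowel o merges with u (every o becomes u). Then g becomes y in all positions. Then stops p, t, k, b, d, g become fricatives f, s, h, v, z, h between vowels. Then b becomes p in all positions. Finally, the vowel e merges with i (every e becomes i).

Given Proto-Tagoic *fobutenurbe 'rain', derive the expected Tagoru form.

fuvusinurpi

Tagoru: *fobutenurbe
  fobutenurbe → fubutenurbe   [vowel merger]
  fubutenurbe (rule 2 does not apply)
  fubutenurbe → fuvusenurbe   [intervocalic lenition]
  fuvusenurbe → fuvusenurpe   [unconditioned shift]
  fuvusenurpe → fuvusinurpi   [vowel merger]
  giving Tagoru fuvusinurpi.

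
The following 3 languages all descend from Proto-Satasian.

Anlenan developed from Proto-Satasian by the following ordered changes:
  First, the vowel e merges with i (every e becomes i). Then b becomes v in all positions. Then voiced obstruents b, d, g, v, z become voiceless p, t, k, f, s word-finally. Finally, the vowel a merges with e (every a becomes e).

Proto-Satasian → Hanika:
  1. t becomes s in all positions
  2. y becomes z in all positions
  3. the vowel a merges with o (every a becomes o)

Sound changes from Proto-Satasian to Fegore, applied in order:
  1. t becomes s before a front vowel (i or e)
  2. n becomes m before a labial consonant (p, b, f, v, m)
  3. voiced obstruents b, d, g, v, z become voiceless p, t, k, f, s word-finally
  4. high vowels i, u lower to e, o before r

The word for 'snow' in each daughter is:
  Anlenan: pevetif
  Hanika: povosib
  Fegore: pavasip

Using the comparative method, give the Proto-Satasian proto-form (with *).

*pavatib

Position 2: Anlenan has e, Hanika has o, Fegore has a. Fegore preserves a here (none of its changes turn any other segment into a), so the proto-segment is *a.
Position 5: Anlenan has t, Hanika has s, Fegore has s. Taking the neighbouring segments as reconstructed: Anlenan t can only go back to *t; Hanika s could go back to *t or *s; Fegore s could go back to *t or *s — the one source consistent with every daughter is *t.
Position 4: Anlenan has e, Hanika has o, Fegore has a. Fegore preserves a here (none of its changes turn any other segment into a), so the proto-segment is *a.
This points to *pavatib. Verify forward in each daughter:
Anlenan: *pavatib > pavativ > pavatif > pevetif  (by unconditioned shift, final devoicing, vowel merger)
Hanika: *pavatib
  pavatib → pavasib   [unconditioned shift]
  pavasib (rule 2 does not apply)
  pavasib → povosib   [vowel merger]
  giving Hanika povosib.
Fegore: start from *pavatib.
  rule 1 (palatalisation): pavatib → pavasib
  rule 2: no change — pavasib
  rule 3 (final devoicing): pavasib → pavasip
  rule 4: no change — pavasip
  ⇒ Fegore pavasip
*pavatib is the unique common source.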